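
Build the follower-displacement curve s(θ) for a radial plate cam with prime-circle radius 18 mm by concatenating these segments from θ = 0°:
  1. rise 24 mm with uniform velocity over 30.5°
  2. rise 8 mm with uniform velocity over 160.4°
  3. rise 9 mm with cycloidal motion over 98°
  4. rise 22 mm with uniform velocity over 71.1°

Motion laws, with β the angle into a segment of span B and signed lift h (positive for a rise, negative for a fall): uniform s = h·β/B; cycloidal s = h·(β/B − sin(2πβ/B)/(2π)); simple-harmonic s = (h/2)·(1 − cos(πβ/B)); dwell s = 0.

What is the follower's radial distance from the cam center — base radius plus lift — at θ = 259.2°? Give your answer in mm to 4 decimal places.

seg 1 [0°–30.5°] uniform, h=24: full span → s += 24 → s = 24.0000
seg 2 [30.5°–190.9°] uniform, h=8: full span → s += 8 → s = 32.0000
seg 3 [190.9°–288.9°] cycloidal, h=9: θ=259.2° here. β=68.3, B=98. 9·(0.6969 − sin(2π·0.6969)/(2π)) = 7.6260 → s = 39.6260
radial distance = base radius + s = 18 + 39.6260 = 57.6260

57.6260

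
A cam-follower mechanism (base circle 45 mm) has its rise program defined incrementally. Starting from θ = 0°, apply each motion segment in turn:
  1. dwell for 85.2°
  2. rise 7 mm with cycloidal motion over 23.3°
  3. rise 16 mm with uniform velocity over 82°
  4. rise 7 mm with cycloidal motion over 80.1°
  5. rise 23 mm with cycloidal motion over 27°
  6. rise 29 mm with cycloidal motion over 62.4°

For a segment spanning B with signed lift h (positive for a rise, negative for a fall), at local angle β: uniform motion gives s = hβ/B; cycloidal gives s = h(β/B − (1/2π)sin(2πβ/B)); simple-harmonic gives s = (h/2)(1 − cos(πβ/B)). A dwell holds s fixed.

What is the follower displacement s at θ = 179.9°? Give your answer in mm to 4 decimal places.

seg 1 [0°–85.2°] dwell: s stays 0.0000
seg 2 [85.2°–108.5°] cycloidal, h=7: full span → s += 7 → s = 7.0000
seg 3 [108.5°–190.5°] uniform, h=16: θ=179.9° here. β=71.4, B=82. 16·71.4/82 = 13.9317 → s = 20.9317

20.9317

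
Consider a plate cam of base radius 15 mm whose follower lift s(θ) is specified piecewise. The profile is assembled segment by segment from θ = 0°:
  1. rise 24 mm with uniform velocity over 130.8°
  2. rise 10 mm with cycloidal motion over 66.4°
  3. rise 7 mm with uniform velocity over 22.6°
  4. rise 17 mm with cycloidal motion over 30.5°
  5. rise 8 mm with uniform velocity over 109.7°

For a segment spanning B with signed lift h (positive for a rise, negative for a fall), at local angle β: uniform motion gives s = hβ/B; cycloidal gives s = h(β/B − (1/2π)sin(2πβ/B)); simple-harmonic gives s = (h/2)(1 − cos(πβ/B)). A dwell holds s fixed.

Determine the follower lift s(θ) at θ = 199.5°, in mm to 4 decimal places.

seg 1 [0°–130.8°] uniform, h=24: full span → s += 24 → s = 24.0000
seg 2 [130.8°–197.2°] cycloidal, h=10: full span → s += 10 → s = 34.0000
seg 3 [197.2°–219.8°] uniform, h=7: θ=199.5° here. β=2.3, B=22.6. 7·2.3/22.6 = 0.7124 → s = 34.7124

34.7124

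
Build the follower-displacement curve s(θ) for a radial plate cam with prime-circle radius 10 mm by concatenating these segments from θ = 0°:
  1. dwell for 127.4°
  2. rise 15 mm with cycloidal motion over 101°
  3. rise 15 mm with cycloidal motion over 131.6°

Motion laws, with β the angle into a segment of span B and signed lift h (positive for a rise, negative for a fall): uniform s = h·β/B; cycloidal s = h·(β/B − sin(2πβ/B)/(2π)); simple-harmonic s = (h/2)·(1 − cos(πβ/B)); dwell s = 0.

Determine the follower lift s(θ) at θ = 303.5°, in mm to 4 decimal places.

seg 1 [0°–127.4°] dwell: s stays 0.0000
seg 2 [127.4°–228.4°] cycloidal, h=15: full span → s += 15 → s = 15.0000
seg 3 [228.4°–360°] cycloidal, h=15: θ=303.5° here. β=75.1, B=131.6. 15·(0.5707 − sin(2π·0.5707)/(2π)) = 9.5856 → s = 24.5856

24.5856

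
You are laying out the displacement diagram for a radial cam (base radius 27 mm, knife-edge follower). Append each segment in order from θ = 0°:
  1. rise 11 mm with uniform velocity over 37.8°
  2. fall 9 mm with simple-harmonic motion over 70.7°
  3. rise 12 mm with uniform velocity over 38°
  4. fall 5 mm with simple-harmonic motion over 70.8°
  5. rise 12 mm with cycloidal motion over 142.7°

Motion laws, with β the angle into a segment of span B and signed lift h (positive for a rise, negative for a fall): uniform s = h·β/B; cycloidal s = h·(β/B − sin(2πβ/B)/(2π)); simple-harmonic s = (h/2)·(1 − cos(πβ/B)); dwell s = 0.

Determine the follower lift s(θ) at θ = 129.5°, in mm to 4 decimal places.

seg 1 [0°–37.8°] uniform, h=11: full span → s += 11 → s = 11.0000
seg 2 [37.8°–108.5°] simple-harmonic, h=-9: full span → s += -9 → s = 2.0000
seg 3 [108.5°–146.5°] uniform, h=12: θ=129.5° here. β=21, B=38. 12·21/38 = 6.6316 → s = 8.6316

8.6316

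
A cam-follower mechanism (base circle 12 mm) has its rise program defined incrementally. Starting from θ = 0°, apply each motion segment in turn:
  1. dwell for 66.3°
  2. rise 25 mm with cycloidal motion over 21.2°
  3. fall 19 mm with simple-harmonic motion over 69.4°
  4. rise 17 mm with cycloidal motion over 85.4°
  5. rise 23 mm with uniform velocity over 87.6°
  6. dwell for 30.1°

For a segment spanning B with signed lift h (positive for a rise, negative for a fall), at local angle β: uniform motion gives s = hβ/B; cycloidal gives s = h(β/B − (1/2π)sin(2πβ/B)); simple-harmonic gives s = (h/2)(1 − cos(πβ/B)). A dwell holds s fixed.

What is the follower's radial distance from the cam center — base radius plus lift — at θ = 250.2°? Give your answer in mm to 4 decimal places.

seg 1 [0°–66.3°] dwell: s stays 0.0000
seg 2 [66.3°–87.5°] cycloidal, h=25: full span → s += 25 → s = 25.0000
seg 3 [87.5°–156.9°] simple-harmonic, h=-19: full span → s += -19 → s = 6.0000
seg 4 [156.9°–242.3°] cycloidal, h=17: full span → s += 17 → s = 23.0000
seg 5 [242.3°–329.9°] uniform, h=23: θ=250.2° here. β=7.9, B=87.6. 23·7.9/87.6 = 2.0742 → s = 25.0742
radial distance = base radius + s = 12 + 25.0742 = 37.0742

37.0742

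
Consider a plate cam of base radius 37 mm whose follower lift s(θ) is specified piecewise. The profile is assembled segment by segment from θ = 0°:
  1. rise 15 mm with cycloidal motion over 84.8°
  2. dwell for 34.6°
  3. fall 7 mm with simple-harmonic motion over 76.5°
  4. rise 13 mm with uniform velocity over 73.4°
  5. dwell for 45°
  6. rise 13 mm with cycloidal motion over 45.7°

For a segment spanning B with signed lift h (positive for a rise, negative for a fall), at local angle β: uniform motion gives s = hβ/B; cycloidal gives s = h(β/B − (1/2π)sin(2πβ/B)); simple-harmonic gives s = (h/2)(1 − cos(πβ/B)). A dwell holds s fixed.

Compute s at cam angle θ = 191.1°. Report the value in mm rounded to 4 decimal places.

seg 1 [0°–84.8°] cycloidal, h=15: full span → s += 15 → s = 15.0000
seg 2 [84.8°–119.4°] dwell: s stays 15.0000
seg 3 [119.4°–195.9°] simple-harmonic, h=-7: θ=191.1° here. β=71.7, B=76.5. -7/2·(1 − cos(π·0.9373)) = -6.9322 → s = 8.0678

8.0678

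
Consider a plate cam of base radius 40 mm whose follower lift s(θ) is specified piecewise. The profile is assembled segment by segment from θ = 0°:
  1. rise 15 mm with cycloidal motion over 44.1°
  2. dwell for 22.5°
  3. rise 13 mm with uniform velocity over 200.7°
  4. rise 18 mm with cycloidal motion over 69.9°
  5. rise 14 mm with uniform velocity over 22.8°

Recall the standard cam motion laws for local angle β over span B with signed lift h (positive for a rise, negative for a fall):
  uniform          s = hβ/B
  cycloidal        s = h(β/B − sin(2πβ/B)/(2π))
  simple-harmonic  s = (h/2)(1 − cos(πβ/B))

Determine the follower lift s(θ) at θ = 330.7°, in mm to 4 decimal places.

seg 1 [0°–44.1°] cycloidal, h=15: full span → s += 15 → s = 15.0000
seg 2 [44.1°–66.6°] dwell: s stays 15.0000
seg 3 [66.6°–267.3°] uniform, h=13: full span → s += 13 → s = 28.0000
seg 4 [267.3°–337.2°] cycloidal, h=18: θ=330.7° here. β=63.4, B=69.9. 18·(0.9070 − sin(2π·0.9070)/(2π)) = 17.9064 → s = 45.9064

45.9064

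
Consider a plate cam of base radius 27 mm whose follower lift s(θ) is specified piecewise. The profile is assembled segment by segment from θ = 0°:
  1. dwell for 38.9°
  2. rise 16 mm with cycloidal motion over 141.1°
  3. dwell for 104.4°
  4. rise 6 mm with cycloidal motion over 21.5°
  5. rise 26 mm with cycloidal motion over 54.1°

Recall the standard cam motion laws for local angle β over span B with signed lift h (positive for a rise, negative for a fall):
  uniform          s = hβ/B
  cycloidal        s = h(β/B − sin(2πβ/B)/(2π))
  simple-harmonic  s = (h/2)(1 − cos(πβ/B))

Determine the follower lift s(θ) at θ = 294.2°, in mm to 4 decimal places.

seg 1 [0°–38.9°] dwell: s stays 0.0000
seg 2 [38.9°–180°] cycloidal, h=16: full span → s += 16 → s = 16.0000
seg 3 [180°–284.4°] dwell: s stays 16.0000
seg 4 [284.4°–305.9°] cycloidal, h=6: θ=294.2° here. β=9.8, B=21.5. 6·(0.4558 − sin(2π·0.4558)/(2π)) = 2.4732 → s = 18.4732

18.4732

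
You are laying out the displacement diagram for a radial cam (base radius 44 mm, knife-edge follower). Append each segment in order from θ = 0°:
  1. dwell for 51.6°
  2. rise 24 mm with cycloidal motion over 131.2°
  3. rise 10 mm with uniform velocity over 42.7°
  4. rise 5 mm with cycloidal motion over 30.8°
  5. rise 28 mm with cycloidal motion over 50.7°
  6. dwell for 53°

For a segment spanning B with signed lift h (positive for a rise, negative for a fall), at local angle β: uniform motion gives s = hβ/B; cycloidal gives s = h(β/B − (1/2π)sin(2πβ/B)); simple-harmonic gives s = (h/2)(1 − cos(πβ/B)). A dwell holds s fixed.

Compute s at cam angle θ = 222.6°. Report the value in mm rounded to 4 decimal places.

seg 1 [0°–51.6°] dwell: s stays 0.0000
seg 2 [51.6°–182.8°] cycloidal, h=24: full span → s += 24 → s = 24.0000
seg 3 [182.8°–225.5°] uniform, h=10: θ=222.6° here. β=39.8, B=42.7. 10·39.8/42.7 = 9.3208 → s = 33.3208

33.3208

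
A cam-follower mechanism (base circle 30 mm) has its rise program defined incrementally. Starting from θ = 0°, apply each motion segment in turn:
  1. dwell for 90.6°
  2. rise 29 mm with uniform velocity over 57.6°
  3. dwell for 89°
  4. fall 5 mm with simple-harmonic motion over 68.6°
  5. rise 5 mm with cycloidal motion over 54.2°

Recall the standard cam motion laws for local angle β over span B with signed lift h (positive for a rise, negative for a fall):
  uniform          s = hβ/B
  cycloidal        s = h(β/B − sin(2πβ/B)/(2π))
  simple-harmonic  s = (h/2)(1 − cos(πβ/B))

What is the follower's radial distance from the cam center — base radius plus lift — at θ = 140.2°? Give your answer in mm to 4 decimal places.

seg 1 [0°–90.6°] dwell: s stays 0.0000
seg 2 [90.6°–148.2°] uniform, h=29: θ=140.2° here. β=49.6, B=57.6. 29·49.6/57.6 = 24.9722 → s = 24.9722
radial distance = base radius + s = 30 + 24.9722 = 54.9722

54.9722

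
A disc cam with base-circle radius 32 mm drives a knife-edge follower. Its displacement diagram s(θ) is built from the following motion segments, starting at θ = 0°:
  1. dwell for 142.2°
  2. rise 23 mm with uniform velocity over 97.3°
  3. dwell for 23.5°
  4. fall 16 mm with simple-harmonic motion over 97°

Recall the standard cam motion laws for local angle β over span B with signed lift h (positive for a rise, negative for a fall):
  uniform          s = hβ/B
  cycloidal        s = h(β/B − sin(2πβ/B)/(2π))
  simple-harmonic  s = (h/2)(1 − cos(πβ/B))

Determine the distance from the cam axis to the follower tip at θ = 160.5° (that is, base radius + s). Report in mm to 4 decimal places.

seg 1 [0°–142.2°] dwell: s stays 0.0000
seg 2 [142.2°–239.5°] uniform, h=23: θ=160.5° here. β=18.3, B=97.3. 23·18.3/97.3 = 4.3258 → s = 4.3258
radial distance = base radius + s = 32 + 4.3258 = 36.3258

36.3258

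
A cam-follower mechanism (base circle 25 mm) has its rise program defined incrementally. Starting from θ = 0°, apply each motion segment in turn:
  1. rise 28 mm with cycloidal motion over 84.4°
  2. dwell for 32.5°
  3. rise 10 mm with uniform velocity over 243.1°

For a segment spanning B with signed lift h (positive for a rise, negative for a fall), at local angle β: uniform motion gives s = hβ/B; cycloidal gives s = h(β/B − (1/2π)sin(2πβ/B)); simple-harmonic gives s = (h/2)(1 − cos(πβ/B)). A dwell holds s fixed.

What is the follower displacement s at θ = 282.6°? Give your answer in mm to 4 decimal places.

seg 1 [0°–84.4°] cycloidal, h=28: full span → s += 28 → s = 28.0000
seg 2 [84.4°–116.9°] dwell: s stays 28.0000
seg 3 [116.9°–360°] uniform, h=10: θ=282.6° here. β=165.7, B=243.1. 10·165.7/243.1 = 6.8161 → s = 34.8161

34.8161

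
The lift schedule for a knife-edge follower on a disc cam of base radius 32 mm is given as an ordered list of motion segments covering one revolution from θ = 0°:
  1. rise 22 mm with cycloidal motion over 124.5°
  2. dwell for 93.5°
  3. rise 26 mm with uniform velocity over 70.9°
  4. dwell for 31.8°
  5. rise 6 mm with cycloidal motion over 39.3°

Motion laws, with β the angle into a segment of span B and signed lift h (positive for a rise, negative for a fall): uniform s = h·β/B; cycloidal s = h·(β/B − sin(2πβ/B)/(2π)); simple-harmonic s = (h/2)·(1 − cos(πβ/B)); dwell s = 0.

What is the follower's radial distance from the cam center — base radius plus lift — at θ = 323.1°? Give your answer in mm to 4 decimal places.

seg 1 [0°–124.5°] cycloidal, h=22: full span → s += 22 → s = 22.0000
seg 2 [124.5°–218°] dwell: s stays 22.0000
seg 3 [218°–288.9°] uniform, h=26: full span → s += 26 → s = 48.0000
seg 4 [288.9°–320.7°] dwell: s stays 48.0000
seg 5 [320.7°–360°] cycloidal, h=6: θ=323.1° here. β=2.4, B=39.3. 6·(0.0611 − sin(2π·0.0611)/(2π)) = 0.0089 → s = 48.0089
radial distance = base radius + s = 32 + 48.0089 = 80.0089

80.0089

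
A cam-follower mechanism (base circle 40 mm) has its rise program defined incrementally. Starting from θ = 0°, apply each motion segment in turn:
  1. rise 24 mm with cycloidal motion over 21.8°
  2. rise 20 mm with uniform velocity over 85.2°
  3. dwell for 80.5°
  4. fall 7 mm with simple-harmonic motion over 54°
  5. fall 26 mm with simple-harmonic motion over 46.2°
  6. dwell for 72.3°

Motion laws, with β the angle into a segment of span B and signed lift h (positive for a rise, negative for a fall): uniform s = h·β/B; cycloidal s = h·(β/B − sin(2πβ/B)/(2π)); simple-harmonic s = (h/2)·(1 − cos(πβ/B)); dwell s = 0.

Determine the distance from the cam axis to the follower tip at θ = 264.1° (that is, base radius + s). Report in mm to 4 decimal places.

seg 1 [0°–21.8°] cycloidal, h=24: full span → s += 24 → s = 24.0000
seg 2 [21.8°–107°] uniform, h=20: full span → s += 20 → s = 44.0000
seg 3 [107°–187.5°] dwell: s stays 44.0000
seg 4 [187.5°–241.5°] simple-harmonic, h=-7: full span → s += -7 → s = 37.0000
seg 5 [241.5°–287.7°] simple-harmonic, h=-26: θ=264.1° here. β=22.6, B=46.2. -26/2·(1 − cos(π·0.4892)) = -12.5581 → s = 24.4419
radial distance = base radius + s = 40 + 24.4419 = 64.4419

64.4419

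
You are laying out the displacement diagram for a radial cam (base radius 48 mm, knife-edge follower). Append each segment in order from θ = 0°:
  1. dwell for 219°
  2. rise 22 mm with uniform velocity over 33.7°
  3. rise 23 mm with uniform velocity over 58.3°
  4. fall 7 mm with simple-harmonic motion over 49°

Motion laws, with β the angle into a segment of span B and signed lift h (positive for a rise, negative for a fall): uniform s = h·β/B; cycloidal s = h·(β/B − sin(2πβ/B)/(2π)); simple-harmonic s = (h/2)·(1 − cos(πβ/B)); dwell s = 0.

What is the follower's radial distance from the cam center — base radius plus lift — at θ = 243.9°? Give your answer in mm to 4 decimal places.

seg 1 [0°–219°] dwell: s stays 0.0000
seg 2 [219°–252.7°] uniform, h=22: θ=243.9° here. β=24.9, B=33.7. 22·24.9/33.7 = 16.2552 → s = 16.2552
radial distance = base radius + s = 48 + 16.2552 = 64.2552

64.2552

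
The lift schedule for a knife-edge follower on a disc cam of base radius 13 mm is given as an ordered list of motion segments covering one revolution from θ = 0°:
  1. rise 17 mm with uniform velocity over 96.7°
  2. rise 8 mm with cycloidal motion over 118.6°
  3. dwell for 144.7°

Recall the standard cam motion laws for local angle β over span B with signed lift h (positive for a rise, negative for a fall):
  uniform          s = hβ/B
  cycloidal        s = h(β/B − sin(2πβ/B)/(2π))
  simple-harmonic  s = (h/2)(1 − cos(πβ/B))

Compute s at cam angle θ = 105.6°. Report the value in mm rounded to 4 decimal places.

seg 1 [0°–96.7°] uniform, h=17: full span → s += 17 → s = 17.0000
seg 2 [96.7°–215.3°] cycloidal, h=8: θ=105.6° here. β=8.9, B=118.6. 8·(0.0750 − sin(2π·0.0750)/(2π)) = 0.0220 → s = 17.0220

17.0220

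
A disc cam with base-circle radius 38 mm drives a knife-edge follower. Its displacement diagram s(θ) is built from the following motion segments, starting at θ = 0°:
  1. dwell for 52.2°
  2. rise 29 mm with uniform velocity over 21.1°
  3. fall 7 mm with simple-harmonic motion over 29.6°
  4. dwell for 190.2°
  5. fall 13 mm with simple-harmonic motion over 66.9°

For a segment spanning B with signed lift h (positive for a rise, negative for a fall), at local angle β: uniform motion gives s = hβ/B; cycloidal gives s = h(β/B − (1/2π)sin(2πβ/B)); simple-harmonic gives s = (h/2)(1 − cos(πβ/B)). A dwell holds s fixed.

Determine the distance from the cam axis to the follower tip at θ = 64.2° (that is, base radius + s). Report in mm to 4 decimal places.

seg 1 [0°–52.2°] dwell: s stays 0.0000
seg 2 [52.2°–73.3°] uniform, h=29: θ=64.2° here. β=12, B=21.1. 29·12/21.1 = 16.4929 → s = 16.4929
radial distance = base radius + s = 38 + 16.4929 = 54.4929

54.4929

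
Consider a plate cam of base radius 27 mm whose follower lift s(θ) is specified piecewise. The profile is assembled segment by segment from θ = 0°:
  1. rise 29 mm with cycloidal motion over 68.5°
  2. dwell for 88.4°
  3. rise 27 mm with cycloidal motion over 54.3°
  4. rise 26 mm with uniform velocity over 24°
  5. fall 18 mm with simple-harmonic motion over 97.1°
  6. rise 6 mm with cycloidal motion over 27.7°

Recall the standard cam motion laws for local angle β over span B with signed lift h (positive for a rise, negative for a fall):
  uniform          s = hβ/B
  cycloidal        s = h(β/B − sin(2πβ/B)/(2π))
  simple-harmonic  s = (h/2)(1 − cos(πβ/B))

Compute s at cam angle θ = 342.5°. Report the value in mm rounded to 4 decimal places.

seg 1 [0°–68.5°] cycloidal, h=29: full span → s += 29 → s = 29.0000
seg 2 [68.5°–156.9°] dwell: s stays 29.0000
seg 3 [156.9°–211.2°] cycloidal, h=27: full span → s += 27 → s = 56.0000
seg 4 [211.2°–235.2°] uniform, h=26: full span → s += 26 → s = 82.0000
seg 5 [235.2°–332.3°] simple-harmonic, h=-18: full span → s += -18 → s = 64.0000
seg 6 [332.3°–360°] cycloidal, h=6: θ=342.5° here. β=10.2, B=27.7. 6·(0.3682 − sin(2π·0.3682)/(2π)) = 1.5061 → s = 65.5061

65.5061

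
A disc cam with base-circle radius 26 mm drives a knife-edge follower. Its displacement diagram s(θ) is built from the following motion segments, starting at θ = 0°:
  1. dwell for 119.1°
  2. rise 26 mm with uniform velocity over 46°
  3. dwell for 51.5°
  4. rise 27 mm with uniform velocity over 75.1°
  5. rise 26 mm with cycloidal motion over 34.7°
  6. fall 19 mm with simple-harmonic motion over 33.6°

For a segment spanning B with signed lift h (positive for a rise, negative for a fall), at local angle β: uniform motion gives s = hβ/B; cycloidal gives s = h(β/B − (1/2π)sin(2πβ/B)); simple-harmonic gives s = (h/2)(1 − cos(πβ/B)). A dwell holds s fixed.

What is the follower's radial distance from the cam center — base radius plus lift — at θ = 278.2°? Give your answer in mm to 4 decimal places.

seg 1 [0°–119.1°] dwell: s stays 0.0000
seg 2 [119.1°–165.1°] uniform, h=26: full span → s += 26 → s = 26.0000
seg 3 [165.1°–216.6°] dwell: s stays 26.0000
seg 4 [216.6°–291.7°] uniform, h=27: θ=278.2° here. β=61.6, B=75.1. 27·61.6/75.1 = 22.1465 → s = 48.1465
radial distance = base radius + s = 26 + 48.1465 = 74.1465

74.1465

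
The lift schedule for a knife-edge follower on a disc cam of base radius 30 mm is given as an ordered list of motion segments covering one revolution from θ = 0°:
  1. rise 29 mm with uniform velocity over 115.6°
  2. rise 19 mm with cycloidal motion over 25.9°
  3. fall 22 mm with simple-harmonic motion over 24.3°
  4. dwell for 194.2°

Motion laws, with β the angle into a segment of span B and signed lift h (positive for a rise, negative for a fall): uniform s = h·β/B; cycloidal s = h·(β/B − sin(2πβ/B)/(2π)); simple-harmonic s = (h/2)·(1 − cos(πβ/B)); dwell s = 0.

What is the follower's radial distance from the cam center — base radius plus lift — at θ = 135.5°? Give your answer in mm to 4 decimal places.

seg 1 [0°–115.6°] uniform, h=29: full span → s += 29 → s = 29.0000
seg 2 [115.6°–141.5°] cycloidal, h=19: θ=135.5° here. β=19.9, B=25.9. 19·(0.7683 − sin(2π·0.7683)/(2π)) = 17.6023 → s = 46.6023
radial distance = base radius + s = 30 + 46.6023 = 76.6023

76.6023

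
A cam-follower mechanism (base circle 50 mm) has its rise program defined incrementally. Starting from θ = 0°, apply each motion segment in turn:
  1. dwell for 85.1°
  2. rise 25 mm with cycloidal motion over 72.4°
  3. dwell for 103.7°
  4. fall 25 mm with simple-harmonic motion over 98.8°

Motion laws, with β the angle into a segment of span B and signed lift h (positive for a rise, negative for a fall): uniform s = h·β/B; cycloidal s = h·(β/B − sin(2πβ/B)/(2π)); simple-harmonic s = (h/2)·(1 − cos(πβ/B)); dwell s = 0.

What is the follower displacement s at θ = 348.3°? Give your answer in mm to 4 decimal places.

seg 1 [0°–85.1°] dwell: s stays 0.0000
seg 2 [85.1°–157.5°] cycloidal, h=25: full span → s += 25 → s = 25.0000
seg 3 [157.5°–261.2°] dwell: s stays 25.0000
seg 4 [261.2°–360°] simple-harmonic, h=-25: θ=348.3° here. β=87.1, B=98.8. -25/2·(1 − cos(π·0.8816)) = -24.1449 → s = 0.8551

0.8551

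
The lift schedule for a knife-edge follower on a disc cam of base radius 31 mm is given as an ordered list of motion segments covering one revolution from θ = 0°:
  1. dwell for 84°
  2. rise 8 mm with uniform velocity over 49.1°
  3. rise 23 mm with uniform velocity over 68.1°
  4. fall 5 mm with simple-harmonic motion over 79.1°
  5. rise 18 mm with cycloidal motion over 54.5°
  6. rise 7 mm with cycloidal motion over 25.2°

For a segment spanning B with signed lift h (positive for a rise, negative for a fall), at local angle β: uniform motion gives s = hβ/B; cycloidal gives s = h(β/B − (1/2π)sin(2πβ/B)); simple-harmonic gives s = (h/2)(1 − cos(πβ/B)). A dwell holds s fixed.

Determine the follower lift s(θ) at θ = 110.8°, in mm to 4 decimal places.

seg 1 [0°–84°] dwell: s stays 0.0000
seg 2 [84°–133.1°] uniform, h=8: θ=110.8° here. β=26.8, B=49.1. 8·26.8/49.1 = 4.3666 → s = 4.3666

4.3666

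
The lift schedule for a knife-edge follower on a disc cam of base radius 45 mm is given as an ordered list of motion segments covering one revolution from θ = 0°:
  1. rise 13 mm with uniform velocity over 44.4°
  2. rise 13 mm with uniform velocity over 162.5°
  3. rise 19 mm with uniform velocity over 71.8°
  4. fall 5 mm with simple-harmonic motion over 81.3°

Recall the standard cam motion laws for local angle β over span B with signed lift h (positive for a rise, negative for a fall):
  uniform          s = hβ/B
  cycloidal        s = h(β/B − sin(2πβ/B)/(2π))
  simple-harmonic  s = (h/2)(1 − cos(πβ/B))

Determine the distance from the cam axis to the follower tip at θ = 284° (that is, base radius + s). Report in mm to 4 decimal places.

seg 1 [0°–44.4°] uniform, h=13: full span → s += 13 → s = 13.0000
seg 2 [44.4°–206.9°] uniform, h=13: full span → s += 13 → s = 26.0000
seg 3 [206.9°–278.7°] uniform, h=19: full span → s += 19 → s = 45.0000
seg 4 [278.7°–360°] simple-harmonic, h=-5: θ=284° here. β=5.3, B=81.3. -5/2·(1 − cos(π·0.0652)) = -0.0522 → s = 44.9478
radial distance = base radius + s = 45 + 44.9478 = 89.9478

89.9478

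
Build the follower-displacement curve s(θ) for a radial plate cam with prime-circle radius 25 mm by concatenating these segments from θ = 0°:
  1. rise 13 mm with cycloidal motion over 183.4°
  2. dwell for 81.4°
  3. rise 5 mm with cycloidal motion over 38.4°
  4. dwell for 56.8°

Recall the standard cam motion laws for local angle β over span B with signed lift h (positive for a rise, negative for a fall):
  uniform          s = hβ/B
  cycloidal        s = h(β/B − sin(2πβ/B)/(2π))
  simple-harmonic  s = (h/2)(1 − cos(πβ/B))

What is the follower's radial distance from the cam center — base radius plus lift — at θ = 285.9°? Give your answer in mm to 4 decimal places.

seg 1 [0°–183.4°] cycloidal, h=13: full span → s += 13 → s = 13.0000
seg 2 [183.4°–264.8°] dwell: s stays 13.0000
seg 3 [264.8°–303.2°] cycloidal, h=5: θ=285.9° here. β=21.1, B=38.4. 5·(0.5495 − sin(2π·0.5495)/(2π)) = 2.9908 → s = 15.9908
radial distance = base radius + s = 25 + 15.9908 = 40.9908

40.9908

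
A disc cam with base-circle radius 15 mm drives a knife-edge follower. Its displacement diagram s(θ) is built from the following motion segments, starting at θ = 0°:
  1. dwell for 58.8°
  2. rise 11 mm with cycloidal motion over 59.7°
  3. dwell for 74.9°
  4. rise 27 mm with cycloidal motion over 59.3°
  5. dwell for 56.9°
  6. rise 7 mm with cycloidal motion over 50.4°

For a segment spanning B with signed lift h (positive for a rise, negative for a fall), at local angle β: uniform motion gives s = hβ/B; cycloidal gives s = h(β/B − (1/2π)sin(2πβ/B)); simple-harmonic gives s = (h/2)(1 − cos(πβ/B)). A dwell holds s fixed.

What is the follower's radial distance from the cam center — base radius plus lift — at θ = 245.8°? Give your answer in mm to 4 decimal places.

seg 1 [0°–58.8°] dwell: s stays 0.0000
seg 2 [58.8°–118.5°] cycloidal, h=11: full span → s += 11 → s = 11.0000
seg 3 [118.5°–193.4°] dwell: s stays 11.0000
seg 4 [193.4°–252.7°] cycloidal, h=27: θ=245.8° here. β=52.4, B=59.3. 27·(0.8836 − sin(2π·0.8836)/(2π)) = 26.7275 → s = 37.7275
radial distance = base radius + s = 15 + 37.7275 = 52.7275

52.7275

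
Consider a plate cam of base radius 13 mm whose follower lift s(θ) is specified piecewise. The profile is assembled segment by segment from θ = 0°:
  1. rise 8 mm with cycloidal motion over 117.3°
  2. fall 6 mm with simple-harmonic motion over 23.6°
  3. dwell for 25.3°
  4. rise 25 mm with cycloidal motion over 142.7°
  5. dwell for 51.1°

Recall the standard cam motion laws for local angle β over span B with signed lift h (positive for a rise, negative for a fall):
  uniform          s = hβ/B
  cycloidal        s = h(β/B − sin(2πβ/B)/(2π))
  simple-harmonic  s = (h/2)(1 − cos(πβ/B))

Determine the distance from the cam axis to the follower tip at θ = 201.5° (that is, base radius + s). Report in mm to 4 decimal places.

seg 1 [0°–117.3°] cycloidal, h=8: full span → s += 8 → s = 8.0000
seg 2 [117.3°–140.9°] simple-harmonic, h=-6: full span → s += -6 → s = 2.0000
seg 3 [140.9°–166.2°] dwell: s stays 2.0000
seg 4 [166.2°–308.9°] cycloidal, h=25: θ=201.5° here. β=35.3, B=142.7. 25·(0.2474 − sin(2π·0.2474)/(2π)) = 2.2060 → s = 4.2060
radial distance = base radius + s = 13 + 4.2060 = 17.2060

17.2060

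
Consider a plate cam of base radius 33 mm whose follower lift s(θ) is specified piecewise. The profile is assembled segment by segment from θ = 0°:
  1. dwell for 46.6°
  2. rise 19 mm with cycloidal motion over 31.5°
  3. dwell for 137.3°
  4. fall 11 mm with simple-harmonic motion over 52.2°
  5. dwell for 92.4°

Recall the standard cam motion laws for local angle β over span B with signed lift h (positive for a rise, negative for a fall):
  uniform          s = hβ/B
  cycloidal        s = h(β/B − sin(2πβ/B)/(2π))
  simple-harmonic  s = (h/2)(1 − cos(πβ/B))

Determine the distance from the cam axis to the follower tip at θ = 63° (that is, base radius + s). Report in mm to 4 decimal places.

seg 1 [0°–46.6°] dwell: s stays 0.0000
seg 2 [46.6°–78.1°] cycloidal, h=19: θ=63° here. β=16.4, B=31.5. 19·(0.5206 − sin(2π·0.5206)/(2π)) = 10.2830 → s = 10.2830
radial distance = base radius + s = 33 + 10.2830 = 43.2830

43.2830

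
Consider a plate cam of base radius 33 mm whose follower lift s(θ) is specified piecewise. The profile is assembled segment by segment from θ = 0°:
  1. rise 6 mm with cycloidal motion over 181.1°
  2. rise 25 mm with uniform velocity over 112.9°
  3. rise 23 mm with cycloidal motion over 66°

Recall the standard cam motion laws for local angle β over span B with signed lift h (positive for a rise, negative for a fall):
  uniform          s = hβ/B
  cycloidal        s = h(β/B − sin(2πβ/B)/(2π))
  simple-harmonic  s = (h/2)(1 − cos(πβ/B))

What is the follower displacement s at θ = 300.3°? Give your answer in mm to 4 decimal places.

seg 1 [0°–181.1°] cycloidal, h=6: full span → s += 6 → s = 6.0000
seg 2 [181.1°–294°] uniform, h=25: full span → s += 25 → s = 31.0000
seg 3 [294°–360°] cycloidal, h=23: θ=300.3° here. β=6.3, B=66. 23·(0.0955 − sin(2π·0.0955)/(2π)) = 0.1293 → s = 31.1293

31.1293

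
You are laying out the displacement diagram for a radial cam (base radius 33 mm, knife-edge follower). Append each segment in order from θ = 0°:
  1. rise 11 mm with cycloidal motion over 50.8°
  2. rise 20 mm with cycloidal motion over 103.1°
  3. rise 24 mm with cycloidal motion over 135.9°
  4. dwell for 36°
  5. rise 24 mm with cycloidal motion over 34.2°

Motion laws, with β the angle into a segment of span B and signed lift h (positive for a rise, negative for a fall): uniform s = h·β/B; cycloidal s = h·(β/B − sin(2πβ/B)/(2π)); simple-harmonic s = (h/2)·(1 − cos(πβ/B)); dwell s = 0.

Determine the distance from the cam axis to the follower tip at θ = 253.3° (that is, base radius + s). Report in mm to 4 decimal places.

seg 1 [0°–50.8°] cycloidal, h=11: full span → s += 11 → s = 11.0000
seg 2 [50.8°–153.9°] cycloidal, h=20: full span → s += 20 → s = 31.0000
seg 3 [153.9°–289.8°] cycloidal, h=24: θ=253.3° here. β=99.4, B=135.9. 24·(0.7314 − sin(2π·0.7314)/(2π)) = 21.3478 → s = 52.3478
radial distance = base radius + s = 33 + 52.3478 = 85.3478

85.3478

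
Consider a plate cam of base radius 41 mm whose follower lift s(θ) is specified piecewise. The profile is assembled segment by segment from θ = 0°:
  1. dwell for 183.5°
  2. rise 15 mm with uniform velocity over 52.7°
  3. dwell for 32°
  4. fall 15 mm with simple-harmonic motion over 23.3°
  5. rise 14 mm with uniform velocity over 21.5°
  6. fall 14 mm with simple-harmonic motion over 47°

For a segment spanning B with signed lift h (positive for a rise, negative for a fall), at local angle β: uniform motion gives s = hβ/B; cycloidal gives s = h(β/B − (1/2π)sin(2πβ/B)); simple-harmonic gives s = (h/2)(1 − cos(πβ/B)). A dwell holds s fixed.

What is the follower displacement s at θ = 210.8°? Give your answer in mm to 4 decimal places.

seg 1 [0°–183.5°] dwell: s stays 0.0000
seg 2 [183.5°–236.2°] uniform, h=15: θ=210.8° here. β=27.3, B=52.7. 15·27.3/52.7 = 7.7704 → s = 7.7704

7.7704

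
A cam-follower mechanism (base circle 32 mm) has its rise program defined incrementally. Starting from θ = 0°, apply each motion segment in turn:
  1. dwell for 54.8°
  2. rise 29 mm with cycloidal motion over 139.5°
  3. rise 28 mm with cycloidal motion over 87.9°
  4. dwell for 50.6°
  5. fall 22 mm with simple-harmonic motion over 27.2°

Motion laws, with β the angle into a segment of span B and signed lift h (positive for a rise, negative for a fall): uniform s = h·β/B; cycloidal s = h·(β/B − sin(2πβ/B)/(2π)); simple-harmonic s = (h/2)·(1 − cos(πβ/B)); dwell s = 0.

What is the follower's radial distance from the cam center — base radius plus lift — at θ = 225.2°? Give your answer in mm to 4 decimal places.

seg 1 [0°–54.8°] dwell: s stays 0.0000
seg 2 [54.8°–194.3°] cycloidal, h=29: full span → s += 29 → s = 29.0000
seg 3 [194.3°–282.2°] cycloidal, h=28: θ=225.2° here. β=30.9, B=87.9. 28·(0.3515 − sin(2π·0.3515)/(2π)) = 6.2632 → s = 35.2632
radial distance = base radius + s = 32 + 35.2632 = 67.2632

67.2632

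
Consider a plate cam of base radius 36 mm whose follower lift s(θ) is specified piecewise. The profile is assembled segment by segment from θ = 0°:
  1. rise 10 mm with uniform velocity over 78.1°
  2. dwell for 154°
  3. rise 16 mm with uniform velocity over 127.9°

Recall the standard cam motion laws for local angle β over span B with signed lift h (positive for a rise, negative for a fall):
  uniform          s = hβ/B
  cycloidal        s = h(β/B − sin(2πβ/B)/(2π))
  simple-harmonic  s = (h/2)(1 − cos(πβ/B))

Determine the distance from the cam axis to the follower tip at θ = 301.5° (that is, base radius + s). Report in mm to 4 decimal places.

seg 1 [0°–78.1°] uniform, h=10: full span → s += 10 → s = 10.0000
seg 2 [78.1°–232.1°] dwell: s stays 10.0000
seg 3 [232.1°–360°] uniform, h=16: θ=301.5° here. β=69.4, B=127.9. 16·69.4/127.9 = 8.6818 → s = 18.6818
radial distance = base radius + s = 36 + 18.6818 = 54.6818

54.6818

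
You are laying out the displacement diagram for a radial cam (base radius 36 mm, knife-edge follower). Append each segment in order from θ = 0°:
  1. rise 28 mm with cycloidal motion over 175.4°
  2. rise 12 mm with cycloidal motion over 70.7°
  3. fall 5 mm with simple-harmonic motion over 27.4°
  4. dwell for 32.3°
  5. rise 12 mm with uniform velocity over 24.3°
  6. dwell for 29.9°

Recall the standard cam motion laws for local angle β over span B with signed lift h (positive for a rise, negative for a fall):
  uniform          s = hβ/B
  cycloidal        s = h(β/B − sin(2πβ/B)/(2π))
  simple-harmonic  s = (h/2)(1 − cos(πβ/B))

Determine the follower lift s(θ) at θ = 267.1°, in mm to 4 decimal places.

seg 1 [0°–175.4°] cycloidal, h=28: full span → s += 28 → s = 28.0000
seg 2 [175.4°–246.1°] cycloidal, h=12: full span → s += 12 → s = 40.0000
seg 3 [246.1°–273.5°] simple-harmonic, h=-5: θ=267.1° here. β=21, B=27.4. -5/2·(1 − cos(π·0.7664)) = -4.3566 → s = 35.6434

35.6434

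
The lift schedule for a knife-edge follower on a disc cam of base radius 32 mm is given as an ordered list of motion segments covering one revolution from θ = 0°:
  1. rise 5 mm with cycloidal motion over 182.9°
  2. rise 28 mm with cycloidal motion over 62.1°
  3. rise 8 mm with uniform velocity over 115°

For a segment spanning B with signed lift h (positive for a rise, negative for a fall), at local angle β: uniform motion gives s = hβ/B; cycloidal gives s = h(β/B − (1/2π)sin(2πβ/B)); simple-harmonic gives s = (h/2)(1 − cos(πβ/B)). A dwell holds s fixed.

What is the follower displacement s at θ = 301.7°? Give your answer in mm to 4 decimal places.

seg 1 [0°–182.9°] cycloidal, h=5: full span → s += 5 → s = 5.0000
seg 2 [182.9°–245°] cycloidal, h=28: full span → s += 28 → s = 33.0000
seg 3 [245°–360°] uniform, h=8: θ=301.7° here. β=56.7, B=115. 8·56.7/115 = 3.9443 → s = 36.9443

36.9443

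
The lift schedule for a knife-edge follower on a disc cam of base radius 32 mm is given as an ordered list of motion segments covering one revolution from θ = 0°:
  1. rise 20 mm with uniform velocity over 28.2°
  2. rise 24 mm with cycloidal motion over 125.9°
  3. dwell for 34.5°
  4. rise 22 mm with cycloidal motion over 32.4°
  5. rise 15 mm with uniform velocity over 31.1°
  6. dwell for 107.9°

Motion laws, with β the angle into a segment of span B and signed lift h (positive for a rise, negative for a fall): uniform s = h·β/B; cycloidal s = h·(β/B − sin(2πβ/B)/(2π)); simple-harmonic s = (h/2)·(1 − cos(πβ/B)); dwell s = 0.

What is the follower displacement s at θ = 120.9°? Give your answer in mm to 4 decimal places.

seg 1 [0°–28.2°] uniform, h=20: full span → s += 20 → s = 20.0000
seg 2 [28.2°–154.1°] cycloidal, h=24: θ=120.9° here. β=92.7, B=125.9. 24·(0.7363 − sin(2π·0.7363)/(2π)) = 21.4767 → s = 41.4767

41.4767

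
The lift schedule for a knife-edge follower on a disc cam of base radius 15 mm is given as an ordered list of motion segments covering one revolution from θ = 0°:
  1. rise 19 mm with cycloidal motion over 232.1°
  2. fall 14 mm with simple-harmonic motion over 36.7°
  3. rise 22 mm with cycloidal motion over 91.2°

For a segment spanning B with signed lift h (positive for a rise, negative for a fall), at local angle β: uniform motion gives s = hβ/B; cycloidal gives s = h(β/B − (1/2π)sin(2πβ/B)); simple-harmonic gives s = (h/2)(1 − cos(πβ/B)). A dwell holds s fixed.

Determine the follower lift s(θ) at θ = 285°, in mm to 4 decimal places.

seg 1 [0°–232.1°] cycloidal, h=19: full span → s += 19 → s = 19.0000
seg 2 [232.1°–268.8°] simple-harmonic, h=-14: full span → s += -14 → s = 5.0000
seg 3 [268.8°–360°] cycloidal, h=22: θ=285° here. β=16.2, B=91.2. 22·(0.1776 − sin(2π·0.1776)/(2π)) = 0.7623 → s = 5.7623

5.7623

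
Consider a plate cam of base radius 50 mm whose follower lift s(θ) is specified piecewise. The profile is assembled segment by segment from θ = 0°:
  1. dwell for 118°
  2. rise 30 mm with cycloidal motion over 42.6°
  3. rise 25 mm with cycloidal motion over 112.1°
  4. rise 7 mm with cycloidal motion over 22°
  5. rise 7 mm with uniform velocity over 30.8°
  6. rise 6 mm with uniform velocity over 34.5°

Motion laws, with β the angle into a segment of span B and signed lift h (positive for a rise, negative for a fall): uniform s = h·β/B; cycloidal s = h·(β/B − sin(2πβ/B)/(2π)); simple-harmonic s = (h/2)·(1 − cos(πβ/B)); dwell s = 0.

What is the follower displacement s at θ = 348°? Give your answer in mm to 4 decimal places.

seg 1 [0°–118°] dwell: s stays 0.0000
seg 2 [118°–160.6°] cycloidal, h=30: full span → s += 30 → s = 30.0000
seg 3 [160.6°–272.7°] cycloidal, h=25: full span → s += 25 → s = 55.0000
seg 4 [272.7°–294.7°] cycloidal, h=7: full span → s += 7 → s = 62.0000
seg 5 [294.7°–325.5°] uniform, h=7: full span → s += 7 → s = 69.0000
seg 6 [325.5°–360°] uniform, h=6: θ=348° here. β=22.5, B=34.5. 6·22.5/34.5 = 3.9130 → s = 72.9130

72.9130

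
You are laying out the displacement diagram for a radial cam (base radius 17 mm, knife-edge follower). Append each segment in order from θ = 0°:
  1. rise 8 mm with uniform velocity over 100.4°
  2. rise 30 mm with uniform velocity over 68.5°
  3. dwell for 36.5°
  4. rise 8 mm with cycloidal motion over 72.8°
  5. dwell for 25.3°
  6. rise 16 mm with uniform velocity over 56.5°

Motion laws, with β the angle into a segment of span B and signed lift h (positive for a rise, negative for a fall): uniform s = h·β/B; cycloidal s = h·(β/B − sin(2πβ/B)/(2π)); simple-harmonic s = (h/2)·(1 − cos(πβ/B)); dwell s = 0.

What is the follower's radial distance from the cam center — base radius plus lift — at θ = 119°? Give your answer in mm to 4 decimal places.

seg 1 [0°–100.4°] uniform, h=8: full span → s += 8 → s = 8.0000
seg 2 [100.4°–168.9°] uniform, h=30: θ=119° here. β=18.6, B=68.5. 30·18.6/68.5 = 8.1460 → s = 16.1460
radial distance = base radius + s = 17 + 16.1460 = 33.1460

33.1460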